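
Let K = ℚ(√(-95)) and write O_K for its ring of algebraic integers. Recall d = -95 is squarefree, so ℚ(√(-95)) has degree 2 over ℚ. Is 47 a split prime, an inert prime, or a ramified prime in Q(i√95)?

inert — (47) stays prime in O_K

Since -95 ≡ 1 mod 4, the ring of integers is ℤ[(1+√-95)/2] with discriminant -95.
47 ∤ -95, so 47 is unramified.
(-95/47) = 46^23 mod 47 = 46, giving Legendre symbol -1.
(-95/47) = -1, so 47 is inert.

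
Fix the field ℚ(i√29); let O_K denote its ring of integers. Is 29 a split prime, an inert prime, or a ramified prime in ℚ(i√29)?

ramified

d = -29 ≡ 3 (mod 4), so O_K = ℤ[√-29] and disc(K) = 4d = -116.
29 divides disc(K) = -116, so 29 ramifies.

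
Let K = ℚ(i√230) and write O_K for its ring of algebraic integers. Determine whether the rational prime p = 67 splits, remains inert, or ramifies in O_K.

p is inert

-230 mod 4 = 2, hence disc K = 4·(-230) = -920 and O_K = ℤ[√-230].
disc(K) = -920 is not divisible by 67; 67 is unramified.
Euler's criterion: (-230)^33 mod 67 = 66. Thus (-230|67) = -1.
Legendre symbol -1 ⇒ 67 is inert.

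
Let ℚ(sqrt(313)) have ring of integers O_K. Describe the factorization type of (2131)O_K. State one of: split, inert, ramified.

2131 remains inert

Since 313 ≡ 1 mod 4, the ring of integers is ℤ[(1+√313)/2] with discriminant 313.
2131 ∤ 313, so 2131 is unramified.
Euler's criterion: 313^1065 mod 2131 = 2130. Thus (313|2131) = -1.
Legendre symbol -1 ⇒ 2131 is inert.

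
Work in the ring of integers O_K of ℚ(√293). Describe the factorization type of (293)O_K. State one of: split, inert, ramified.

293 mod 4 = 1, hence disc K = 293 and O_K = ℤ[(1+√293)/2].
disc(K) = 293 = 293·1, so p = 293 is ramified.

ramified — (293) = 𝔭²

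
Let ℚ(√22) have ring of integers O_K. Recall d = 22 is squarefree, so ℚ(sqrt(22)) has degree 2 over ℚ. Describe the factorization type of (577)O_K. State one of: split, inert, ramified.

splits completely

Since 22 ≢ 1 mod 4, the ring of integers is ℤ[√22] with discriminant 4·22 = 88.
577 ∤ 88, so 577 is unramified.
Legendre symbol by Euler's criterion: (22/577) ≡ 22^288 ≡ 1 (mod 577), i.e. (22/577) = 1.
Legendre symbol 1 ⇒ 577 is split.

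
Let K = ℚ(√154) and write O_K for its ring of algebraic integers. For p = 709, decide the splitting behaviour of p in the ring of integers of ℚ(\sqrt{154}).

Since 154 ≢ 1 mod 4, the ring of integers is ℤ[√154] with discriminant 4·154 = 616.
Since gcd(709, 616) = 1 the prime 709 does not ramify.
Compute (154/709) via Euler: 154^((709-1)/2) mod 709 = 708, so (154/709) = -1.
(154/709) = -1, so 709 is inert.

709 remains inert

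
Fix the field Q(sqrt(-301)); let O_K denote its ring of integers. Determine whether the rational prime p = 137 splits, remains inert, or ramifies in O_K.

d = -301 ≡ 3 (mod 4), so O_K = ℤ[√-301] and disc(K) = 4d = -1204.
disc(K) = -1204 is not divisible by 137; 137 is unramified.
Legendre symbol by Euler's criterion: (-301/137) ≡ (-301)^68 ≡ 136 (mod 137), i.e. (-301/137) = -1.
(-301/137) = -1, so 137 is inert.

remains prime (inert)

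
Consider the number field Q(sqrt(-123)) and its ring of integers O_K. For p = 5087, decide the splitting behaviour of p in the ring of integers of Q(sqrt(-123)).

5087 splits in O_K

d = -123 ≡ 1 (mod 4), so O_K = ℤ[(1+√-123)/2] and disc(K) = d = -123.
5087 ∤ -123, so 5087 is unramified.
Compute (-123/5087) via Euler: 4964^((5087-1)/2) mod 5087 = 1, so (-123/5087) = 1.
(-123/5087) = 1, so 5087 splits.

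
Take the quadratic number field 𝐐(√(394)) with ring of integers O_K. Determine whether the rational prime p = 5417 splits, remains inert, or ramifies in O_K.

394 mod 4 = 2, hence disc K = 4·394 = 1576 and O_K = ℤ[√394].
Since gcd(5417, 1576) = 1 the prime 5417 does not ramify.
(394/5417) = 394^2708 mod 5417 = 5416, giving Legendre symbol -1.
d is a non-residue mod p, hence 5417 remains inert in O_K.

inert — (5417) stays prime in O_K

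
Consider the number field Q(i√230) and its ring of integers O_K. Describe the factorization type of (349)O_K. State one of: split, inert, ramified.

-230 mod 4 = 2, hence disc K = 4·(-230) = -920 and O_K = ℤ[√-230].
disc(K) = -920 is not divisible by 349; 349 is unramified.
Euler's criterion: (-230)^174 mod 349 = 348. Thus (-230|349) = -1.
(-230/349) = -1, so 349 is inert.

inert — (349) stays prime in O_K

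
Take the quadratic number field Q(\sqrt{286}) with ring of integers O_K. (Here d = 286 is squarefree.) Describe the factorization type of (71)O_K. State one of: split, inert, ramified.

split

Since 286 ≢ 1 mod 4, the ring of integers is ℤ[√286] with discriminant 4·286 = 1144.
disc(K) = 1144 is not divisible by 71; 71 is unramified.
Legendre symbol by Euler's criterion: (286/71) ≡ 286^35 ≡ 1 (mod 71), i.e. (286/71) = 1.
(286/71) = 1, so 71 splits.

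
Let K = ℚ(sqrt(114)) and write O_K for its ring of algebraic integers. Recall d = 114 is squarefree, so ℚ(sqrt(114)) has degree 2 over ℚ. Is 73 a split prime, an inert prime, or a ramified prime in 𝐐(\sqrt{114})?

114 mod 4 = 2, hence disc K = 4·114 = 456 and O_K = ℤ[√114].
disc(K) = 456 is not divisible by 73; 73 is unramified.
(114/73) = 41^36 mod 73 = 1, giving Legendre symbol 1.
d is a quadratic residue mod p, hence 73 splits in O_K.

split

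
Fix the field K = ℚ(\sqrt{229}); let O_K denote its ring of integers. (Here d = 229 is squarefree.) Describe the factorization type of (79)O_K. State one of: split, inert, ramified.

229 mod 4 = 1, hence disc K = 229 and O_K = ℤ[(1+√229)/2].
disc(K) = 229 is not divisible by 79; 79 is unramified.
Compute (229/79) via Euler: 71^((79-1)/2) mod 79 = 78, so (229/79) = -1.
Legendre symbol -1 ⇒ 79 is inert.

79 remains inert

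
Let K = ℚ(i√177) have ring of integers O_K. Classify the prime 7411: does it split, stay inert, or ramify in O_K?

inert

Since -177 ≢ 1 mod 4, the ring of integers is ℤ[√-177] with discriminant 4·(-177) = -708.
disc(K) = -708 is not divisible by 7411; 7411 is unramified.
Euler's criterion: (-177)^3705 mod 7411 = 7410. Thus (-177|7411) = -1.
(-177/7411) = -1, so 7411 is inert.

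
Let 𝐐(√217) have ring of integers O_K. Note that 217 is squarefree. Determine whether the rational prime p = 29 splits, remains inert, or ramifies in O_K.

29 remains inert

d = 217 ≡ 1 (mod 4), so O_K = ℤ[(1+√217)/2] and disc(K) = d = 217.
29 ∤ 217, so 29 is unramified.
Legendre symbol by Euler's criterion: (217/29) ≡ 217^14 ≡ 28 (mod 29), i.e. (217/29) = -1.
Legendre symbol -1 ⇒ 29 is inert.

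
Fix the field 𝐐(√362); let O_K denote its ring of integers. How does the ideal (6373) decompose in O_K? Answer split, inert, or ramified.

remains prime (inert)

362 mod 4 = 2, hence disc K = 4·362 = 1448 and O_K = ℤ[√362].
disc(K) = 1448 is not divisible by 6373; 6373 is unramified.
Compute (362/6373) via Euler: 362^((6373-1)/2) mod 6373 = 6372, so (362/6373) = -1.
d is a non-residue mod p, hence 6373 remains inert in O_K.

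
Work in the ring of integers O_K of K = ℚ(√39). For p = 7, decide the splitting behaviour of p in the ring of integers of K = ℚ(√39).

split — (7) = 𝔭₁𝔭₂ with 𝔭₁ ≠ 𝔭₂

d = 39 ≡ 3 (mod 4), so O_K = ℤ[√39] and disc(K) = 4d = 156.
disc(K) = 156 is not divisible by 7; 7 is unramified.
(39/7) = 4^3 mod 7 = 1, giving Legendre symbol 1.
Legendre symbol 1 ⇒ 7 is split.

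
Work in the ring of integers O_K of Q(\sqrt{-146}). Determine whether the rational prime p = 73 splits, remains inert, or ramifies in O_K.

d = -146 ≡ 2 (mod 4), so O_K = ℤ[√-146] and disc(K) = 4d = -584.
73 divides disc(K) = -584, so 73 ramifies.

73 is ramified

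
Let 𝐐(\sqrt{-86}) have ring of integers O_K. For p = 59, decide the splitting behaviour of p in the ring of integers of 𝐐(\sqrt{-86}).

d = -86 ≡ 2 (mod 4), so O_K = ℤ[√-86] and disc(K) = 4d = -344.
disc(K) = -344 is not divisible by 59; 59 is unramified.
Compute (-86/59) via Euler: 32^((59-1)/2) mod 59 = 58, so (-86/59) = -1.
d is a non-residue mod p, hence 59 remains inert in O_K.

inert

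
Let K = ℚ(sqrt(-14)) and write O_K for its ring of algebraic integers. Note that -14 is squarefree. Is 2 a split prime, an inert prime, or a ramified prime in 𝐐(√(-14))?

2 is ramified

-14 mod 4 = 2, hence disc K = 4·(-14) = -56 and O_K = ℤ[√-14].
disc(K) = -56 = 2·(-28), so p = 2 is ramified.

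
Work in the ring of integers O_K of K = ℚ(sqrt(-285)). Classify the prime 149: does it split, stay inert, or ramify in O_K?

d = -285 ≡ 3 (mod 4), so O_K = ℤ[√-285] and disc(K) = 4d = -1140.
disc(K) = -1140 is not divisible by 149; 149 is unramified.
Euler's criterion: (-285)^74 mod 149 = 148. Thus (-285|149) = -1.
(-285/149) = -1, so 149 is inert.

remains prime (inert)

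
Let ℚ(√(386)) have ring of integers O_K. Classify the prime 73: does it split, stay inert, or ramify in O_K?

386 mod 4 = 2, hence disc K = 4·386 = 1544 and O_K = ℤ[√386].
disc(K) = 1544 is not divisible by 73; 73 is unramified.
(386/73) = 21^36 mod 73 = 72, giving Legendre symbol -1.
d is a non-residue mod p, hence 73 remains inert in O_K.

inert — (73) stays prime in O_K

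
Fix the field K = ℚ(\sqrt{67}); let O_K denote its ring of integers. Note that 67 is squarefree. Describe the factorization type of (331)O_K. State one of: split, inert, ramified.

splits completely

Since 67 ≢ 1 mod 4, the ring of integers is ℤ[√67] with discriminant 4·67 = 268.
331 ∤ 268, so 331 is unramified.
Legendre symbol by Euler's criterion: (67/331) ≡ 67^165 ≡ 1 (mod 331), i.e. (67/331) = 1.
d is a quadratic residue mod p, hence 331 splits in O_K.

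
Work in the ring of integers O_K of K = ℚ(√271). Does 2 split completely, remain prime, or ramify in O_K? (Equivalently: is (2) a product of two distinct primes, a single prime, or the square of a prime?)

ramified — (2) = 𝔭²

Since 271 ≢ 1 mod 4, the ring of integers is ℤ[√271] with discriminant 4·271 = 1084.
Ramification test: 2 | 1084. The prime 2 ramifies in K.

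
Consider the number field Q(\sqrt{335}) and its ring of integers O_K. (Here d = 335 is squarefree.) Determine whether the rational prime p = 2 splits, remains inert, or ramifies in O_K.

ramified — (2) = 𝔭²

Since 335 ≢ 1 mod 4, the ring of integers is ℤ[√335] with discriminant 4·335 = 1340.
disc(K) = 1340 = 2·670, so p = 2 is ramified.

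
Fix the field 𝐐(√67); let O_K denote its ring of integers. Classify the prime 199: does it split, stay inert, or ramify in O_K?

67 mod 4 = 3, hence disc K = 4·67 = 268 and O_K = ℤ[√67].
Since gcd(199, 268) = 1 the prime 199 does not ramify.
(67/199) = 67^99 mod 199 = 198, giving Legendre symbol -1.
Legendre symbol -1 ⇒ 199 is inert.

p is inert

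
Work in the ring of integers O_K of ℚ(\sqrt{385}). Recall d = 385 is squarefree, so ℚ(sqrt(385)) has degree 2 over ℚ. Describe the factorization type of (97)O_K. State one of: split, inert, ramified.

p splits

d = 385 ≡ 1 (mod 4), so O_K = ℤ[(1+√385)/2] and disc(K) = d = 385.
Since gcd(97, 385) = 1 the prime 97 does not ramify.
(385/97) = 94^48 mod 97 = 1, giving Legendre symbol 1.
(385/97) = 1, so 97 splits.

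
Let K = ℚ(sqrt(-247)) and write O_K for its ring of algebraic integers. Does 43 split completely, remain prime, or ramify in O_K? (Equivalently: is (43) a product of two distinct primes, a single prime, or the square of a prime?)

p splits

-247 mod 4 = 1, hence disc K = -247 and O_K = ℤ[(1+√-247)/2].
43 ∤ -247, so 43 is unramified.
Compute (-247/43) via Euler: 11^((43-1)/2) mod 43 = 1, so (-247/43) = 1.
(-247/43) = 1, so 43 splits.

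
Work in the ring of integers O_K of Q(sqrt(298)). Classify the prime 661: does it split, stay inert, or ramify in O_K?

splits completely

298 mod 4 = 2, hence disc K = 4·298 = 1192 and O_K = ℤ[√298].
Since gcd(661, 1192) = 1 the prime 661 does not ramify.
(298/661) = 298^330 mod 661 = 1, giving Legendre symbol 1.
Legendre symbol 1 ⇒ 661 is split.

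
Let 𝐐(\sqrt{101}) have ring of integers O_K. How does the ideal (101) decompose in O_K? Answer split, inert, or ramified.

d = 101 ≡ 1 (mod 4), so O_K = ℤ[(1+√101)/2] and disc(K) = d = 101.
disc(K) = 101 = 101·1, so p = 101 is ramified.

ramified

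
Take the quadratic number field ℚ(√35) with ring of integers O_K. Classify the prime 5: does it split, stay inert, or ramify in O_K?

d = 35 ≡ 3 (mod 4), so O_K = ℤ[√35] and disc(K) = 4d = 140.
Ramification test: 5 | 140. The prime 5 ramifies in K.

5 is ramified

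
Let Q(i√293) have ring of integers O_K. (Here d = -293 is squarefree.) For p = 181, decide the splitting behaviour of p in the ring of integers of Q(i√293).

181 remains inert

Since -293 ≢ 1 mod 4, the ring of integers is ℤ[√-293] with discriminant 4·(-293) = -1172.
disc(K) = -1172 is not divisible by 181; 181 is unramified.
(-293/181) = 69^90 mod 181 = 180, giving Legendre symbol -1.
(-293/181) = -1, so 181 is inert.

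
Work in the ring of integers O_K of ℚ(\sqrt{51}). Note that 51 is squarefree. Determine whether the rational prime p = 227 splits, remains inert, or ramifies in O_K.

inert

Since 51 ≢ 1 mod 4, the ring of integers is ℤ[√51] with discriminant 4·51 = 204.
Since gcd(227, 204) = 1 the prime 227 does not ramify.
Compute (51/227) via Euler: 51^((227-1)/2) mod 227 = 226, so (51/227) = -1.
d is a non-residue mod p, hence 227 remains inert in O_K.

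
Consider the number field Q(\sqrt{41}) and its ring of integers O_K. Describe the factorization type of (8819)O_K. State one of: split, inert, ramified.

8819 splits in O_K

41 mod 4 = 1, hence disc K = 41 and O_K = ℤ[(1+√41)/2].
8819 ∤ 41, so 8819 is unramified.
Legendre symbol by Euler's criterion: (41/8819) ≡ 41^4409 ≡ 1 (mod 8819), i.e. (41/8819) = 1.
(41/8819) = 1, so 8819 splits.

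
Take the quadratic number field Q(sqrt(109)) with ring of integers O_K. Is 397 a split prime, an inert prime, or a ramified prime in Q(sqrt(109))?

Since 109 ≡ 1 mod 4, the ring of integers is ℤ[(1+√109)/2] with discriminant 109.
disc(K) = 109 is not divisible by 397; 397 is unramified.
Compute (109/397) via Euler: 109^((397-1)/2) mod 397 = 396, so (109/397) = -1.
d is a non-residue mod p, hence 397 remains inert in O_K.

p is inert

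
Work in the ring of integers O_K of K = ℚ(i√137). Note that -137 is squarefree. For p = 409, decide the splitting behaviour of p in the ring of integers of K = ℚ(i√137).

d = -137 ≡ 3 (mod 4), so O_K = ℤ[√-137] and disc(K) = 4d = -548.
Since gcd(409, -548) = 1 the prime 409 does not ramify.
Euler's criterion: (-137)^204 mod 409 = 1. Thus (-137|409) = 1.
Legendre symbol 1 ⇒ 409 is split.

p splits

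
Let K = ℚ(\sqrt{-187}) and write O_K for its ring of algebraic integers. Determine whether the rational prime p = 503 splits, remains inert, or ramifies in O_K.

-187 mod 4 = 1, hence disc K = -187 and O_K = ℤ[(1+√-187)/2].
503 ∤ -187, so 503 is unramified.
Euler's criterion: (-187)^251 mod 503 = 1. Thus (-187|503) = 1.
Legendre symbol 1 ⇒ 503 is split.

p splits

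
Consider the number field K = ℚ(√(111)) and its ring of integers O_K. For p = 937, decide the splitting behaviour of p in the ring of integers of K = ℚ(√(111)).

splits completely

d = 111 ≡ 3 (mod 4), so O_K = ℤ[√111] and disc(K) = 4d = 444.
disc(K) = 444 is not divisible by 937; 937 is unramified.
Compute (111/937) via Euler: 111^((937-1)/2) mod 937 = 1, so (111/937) = 1.
Legendre symbol 1 ⇒ 937 is split.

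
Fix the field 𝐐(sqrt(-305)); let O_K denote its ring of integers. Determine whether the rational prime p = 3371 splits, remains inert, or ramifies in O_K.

p is inert

Since -305 ≢ 1 mod 4, the ring of integers is ℤ[√-305] with discriminant 4·(-305) = -1220.
disc(K) = -1220 is not divisible by 3371; 3371 is unramified.
Euler's criterion: (-305)^1685 mod 3371 = 3370. Thus (-305|3371) = -1.
(-305/3371) = -1, so 3371 is inert.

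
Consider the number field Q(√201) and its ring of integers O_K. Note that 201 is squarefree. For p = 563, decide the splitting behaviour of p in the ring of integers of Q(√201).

p splits

d = 201 ≡ 1 (mod 4), so O_K = ℤ[(1+√201)/2] and disc(K) = d = 201.
563 ∤ 201, so 563 is unramified.
Legendre symbol by Euler's criterion: (201/563) ≡ 201^281 ≡ 1 (mod 563), i.e. (201/563) = 1.
(201/563) = 1, so 563 splits.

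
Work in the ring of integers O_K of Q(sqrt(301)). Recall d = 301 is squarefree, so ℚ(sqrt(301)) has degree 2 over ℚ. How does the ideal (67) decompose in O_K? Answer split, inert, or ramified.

301 mod 4 = 1, hence disc K = 301 and O_K = ℤ[(1+√301)/2].
disc(K) = 301 is not divisible by 67; 67 is unramified.
(301/67) = 33^33 mod 67 = 1, giving Legendre symbol 1.
Legendre symbol 1 ⇒ 67 is split.

split — (67) = 𝔭₁𝔭₂ with 𝔭₁ ≠ 𝔭₂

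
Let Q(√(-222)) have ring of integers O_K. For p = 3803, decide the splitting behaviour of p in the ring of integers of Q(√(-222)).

3803 remains inert

Since -222 ≢ 1 mod 4, the ring of integers is ℤ[√-222] with discriminant 4·(-222) = -888.
3803 ∤ -888, so 3803 is unramified.
Euler's criterion: (-222)^1901 mod 3803 = 3802. Thus (-222|3803) = -1.
d is a non-residue mod p, hence 3803 remains inert in O_K.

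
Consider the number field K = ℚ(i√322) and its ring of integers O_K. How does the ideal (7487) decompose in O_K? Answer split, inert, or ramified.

d = -322 ≡ 2 (mod 4), so O_K = ℤ[√-322] and disc(K) = 4d = -1288.
Since gcd(7487, -1288) = 1 the prime 7487 does not ramify.
Euler's criterion: (-322)^3743 mod 7487 = 7486. Thus (-322|7487) = -1.
Legendre symbol -1 ⇒ 7487 is inert.

inert — (7487) stays prime in O_K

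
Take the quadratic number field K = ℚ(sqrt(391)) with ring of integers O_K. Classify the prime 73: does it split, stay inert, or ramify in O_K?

inert

d = 391 ≡ 3 (mod 4), so O_K = ℤ[√391] and disc(K) = 4d = 1564.
disc(K) = 1564 is not divisible by 73; 73 is unramified.
Euler's criterion: 391^36 mod 73 = 72. Thus (391|73) = -1.
d is a non-residue mod p, hence 73 remains inert in O_K.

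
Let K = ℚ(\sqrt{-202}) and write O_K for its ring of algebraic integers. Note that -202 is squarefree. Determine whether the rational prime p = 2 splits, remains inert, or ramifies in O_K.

d = -202 ≡ 2 (mod 4), so O_K = ℤ[√-202] and disc(K) = 4d = -808.
Ramification test: 2 | -808. The prime 2 ramifies in K.

ramifies in O_K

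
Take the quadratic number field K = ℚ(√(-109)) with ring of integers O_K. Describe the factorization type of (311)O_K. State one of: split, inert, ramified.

d = -109 ≡ 3 (mod 4), so O_K = ℤ[√-109] and disc(K) = 4d = -436.
disc(K) = -436 is not divisible by 311; 311 is unramified.
(-109/311) = 202^155 mod 311 = 310, giving Legendre symbol -1.
Legendre symbol -1 ⇒ 311 is inert.

inert — (311) stays prime in O_K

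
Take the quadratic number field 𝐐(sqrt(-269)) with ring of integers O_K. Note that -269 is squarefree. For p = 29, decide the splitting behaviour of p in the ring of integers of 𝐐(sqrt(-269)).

Since -269 ≢ 1 mod 4, the ring of integers is ℤ[√-269] with discriminant 4·(-269) = -1076.
Since gcd(29, -1076) = 1 the prime 29 does not ramify.
Legendre symbol by Euler's criterion: (-269/29) ≡ (-269)^14 ≡ 28 (mod 29), i.e. (-269/29) = -1.
d is a non-residue mod p, hence 29 remains inert in O_K.

29 remains inert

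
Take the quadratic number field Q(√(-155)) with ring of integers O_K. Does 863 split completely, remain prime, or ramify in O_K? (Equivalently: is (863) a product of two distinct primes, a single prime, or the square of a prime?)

splits completely

Since -155 ≡ 1 mod 4, the ring of integers is ℤ[(1+√-155)/2] with discriminant -155.
863 ∤ -155, so 863 is unramified.
Legendre symbol by Euler's criterion: (-155/863) ≡ (-155)^431 ≡ 1 (mod 863), i.e. (-155/863) = 1.
Legendre symbol 1 ⇒ 863 is split.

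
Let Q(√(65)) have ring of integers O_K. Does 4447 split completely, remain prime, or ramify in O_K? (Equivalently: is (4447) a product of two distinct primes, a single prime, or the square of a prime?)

Since 65 ≡ 1 mod 4, the ring of integers is ℤ[(1+√65)/2] with discriminant 65.
4447 ∤ 65, so 4447 is unramified.
Compute (65/4447) via Euler: 65^((4447-1)/2) mod 4447 = 4446, so (65/4447) = -1.
d is a non-residue mod p, hence 4447 remains inert in O_K.

p is inert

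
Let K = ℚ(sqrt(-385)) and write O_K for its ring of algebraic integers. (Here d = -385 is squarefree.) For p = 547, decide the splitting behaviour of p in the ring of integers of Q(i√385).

inert — (547) stays prime in O_K

Since -385 ≢ 1 mod 4, the ring of integers is ℤ[√-385] with discriminant 4·(-385) = -1540.
disc(K) = -1540 is not divisible by 547; 547 is unramified.
Compute (-385/547) via Euler: 162^((547-1)/2) mod 547 = 546, so (-385/547) = -1.
Legendre symbol -1 ⇒ 547 is inert.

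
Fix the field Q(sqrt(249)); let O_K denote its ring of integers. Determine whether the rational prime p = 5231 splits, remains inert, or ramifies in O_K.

d = 249 ≡ 1 (mod 4), so O_K = ℤ[(1+√249)/2] and disc(K) = d = 249.
disc(K) = 249 is not divisible by 5231; 5231 is unramified.
Legendre symbol by Euler's criterion: (249/5231) ≡ 249^2615 ≡ 1 (mod 5231), i.e. (249/5231) = 1.
(249/5231) = 1, so 5231 splits.

split — (5231) = 𝔭₁𝔭₂ with 𝔭₁ ≠ 𝔭₂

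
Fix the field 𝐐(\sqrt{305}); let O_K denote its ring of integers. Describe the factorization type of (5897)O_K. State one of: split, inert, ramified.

5897 remains inert

305 mod 4 = 1, hence disc K = 305 and O_K = ℤ[(1+√305)/2].
5897 ∤ 305, so 5897 is unramified.
Legendre symbol by Euler's criterion: (305/5897) ≡ 305^2948 ≡ 5896 (mod 5897), i.e. (305/5897) = -1.
Legendre symbol -1 ⇒ 5897 is inert.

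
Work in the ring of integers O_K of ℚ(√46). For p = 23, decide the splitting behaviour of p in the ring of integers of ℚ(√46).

ramifies in O_K

Since 46 ≢ 1 mod 4, the ring of integers is ℤ[√46] with discriminant 4·46 = 184.
Ramification test: 23 | 184. The prime 23 ramifies in K.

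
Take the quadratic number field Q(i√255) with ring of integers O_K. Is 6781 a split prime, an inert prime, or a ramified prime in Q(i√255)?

6781 splits in O_K

Since -255 ≡ 1 mod 4, the ring of integers is ℤ[(1+√-255)/2] with discriminant -255.
6781 ∤ -255, so 6781 is unramified.
Legendre symbol by Euler's criterion: (-255/6781) ≡ (-255)^3390 ≡ 1 (mod 6781), i.e. (-255/6781) = 1.
Legendre symbol 1 ⇒ 6781 is split.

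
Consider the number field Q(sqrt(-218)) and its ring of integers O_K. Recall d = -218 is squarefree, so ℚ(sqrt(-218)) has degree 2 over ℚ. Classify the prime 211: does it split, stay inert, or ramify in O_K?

splits completely

-218 mod 4 = 2, hence disc K = 4·(-218) = -872 and O_K = ℤ[√-218].
211 ∤ -872, so 211 is unramified.
Euler's criterion: (-218)^105 mod 211 = 1. Thus (-218|211) = 1.
(-218/211) = 1, so 211 splits.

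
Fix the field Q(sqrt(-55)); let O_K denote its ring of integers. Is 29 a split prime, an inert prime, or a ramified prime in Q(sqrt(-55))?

inert — (29) stays prime in O_K

Since -55 ≡ 1 mod 4, the ring of integers is ℤ[(1+√-55)/2] with discriminant -55.
disc(K) = -55 is not divisible by 29; 29 is unramified.
Euler's criterion: (-55)^14 mod 29 = 28. Thus (-55|29) = -1.
d is a non-residue mod p, hence 29 remains inert in O_K.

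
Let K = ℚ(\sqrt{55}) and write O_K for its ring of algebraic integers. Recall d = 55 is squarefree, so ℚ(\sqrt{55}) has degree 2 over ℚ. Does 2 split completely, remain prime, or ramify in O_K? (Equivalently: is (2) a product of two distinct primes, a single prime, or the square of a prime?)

55 mod 4 = 3, hence disc K = 4·55 = 220 and O_K = ℤ[√55].
Ramification test: 2 | 220. The prime 2 ramifies in K.

2 is ramified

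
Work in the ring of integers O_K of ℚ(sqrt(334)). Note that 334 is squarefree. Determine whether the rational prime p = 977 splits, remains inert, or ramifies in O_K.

p is inert

d = 334 ≡ 2 (mod 4), so O_K = ℤ[√334] and disc(K) = 4d = 1336.
977 ∤ 1336, so 977 is unramified.
Compute (334/977) via Euler: 334^((977-1)/2) mod 977 = 976, so (334/977) = -1.
Legendre symbol -1 ⇒ 977 is inert.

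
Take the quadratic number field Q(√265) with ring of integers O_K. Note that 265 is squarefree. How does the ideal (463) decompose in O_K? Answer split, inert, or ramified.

d = 265 ≡ 1 (mod 4), so O_K = ℤ[(1+√265)/2] and disc(K) = d = 265.
Since gcd(463, 265) = 1 the prime 463 does not ramify.
Legendre symbol by Euler's criterion: (265/463) ≡ 265^231 ≡ 1 (mod 463), i.e. (265/463) = 1.
Legendre symbol 1 ⇒ 463 is split.

split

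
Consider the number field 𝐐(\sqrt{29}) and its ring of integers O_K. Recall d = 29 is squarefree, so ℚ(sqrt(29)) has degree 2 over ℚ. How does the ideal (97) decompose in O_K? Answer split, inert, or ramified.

29 mod 4 = 1, hence disc K = 29 and O_K = ℤ[(1+√29)/2].
disc(K) = 29 is not divisible by 97; 97 is unramified.
Legendre symbol by Euler's criterion: (29/97) ≡ 29^48 ≡ 96 (mod 97), i.e. (29/97) = -1.
(29/97) = -1, so 97 is inert.

inert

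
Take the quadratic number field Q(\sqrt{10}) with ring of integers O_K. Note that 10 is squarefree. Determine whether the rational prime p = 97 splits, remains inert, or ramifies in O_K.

Since 10 ≢ 1 mod 4, the ring of integers is ℤ[√10] with discriminant 4·10 = 40.
disc(K) = 40 is not divisible by 97; 97 is unramified.
Legendre symbol by Euler's criterion: (10/97) ≡ 10^48 ≡ 96 (mod 97), i.e. (10/97) = -1.
Legendre symbol -1 ⇒ 97 is inert.

97 remains inert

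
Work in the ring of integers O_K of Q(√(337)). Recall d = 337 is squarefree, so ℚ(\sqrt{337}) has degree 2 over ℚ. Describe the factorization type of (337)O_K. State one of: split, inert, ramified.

p ramifies

Since 337 ≡ 1 mod 4, the ring of integers is ℤ[(1+√337)/2] with discriminant 337.
337 divides disc(K) = 337, so 337 ramifies.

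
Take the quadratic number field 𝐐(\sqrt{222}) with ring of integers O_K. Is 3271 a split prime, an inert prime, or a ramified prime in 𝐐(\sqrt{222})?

d = 222 ≡ 2 (mod 4), so O_K = ℤ[√222] and disc(K) = 4d = 888.
3271 ∤ 888, so 3271 is unramified.
Euler's criterion: 222^1635 mod 3271 = 1. Thus (222|3271) = 1.
d is a quadratic residue mod p, hence 3271 splits in O_K.

split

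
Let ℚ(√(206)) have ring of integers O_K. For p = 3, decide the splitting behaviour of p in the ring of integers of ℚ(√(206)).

remains prime (inert)

206 mod 4 = 2, hence disc K = 4·206 = 824 and O_K = ℤ[√206].
disc(K) = 824 is not divisible by 3; 3 is unramified.
(206/3) = 2^1 mod 3 = 2, giving Legendre symbol -1.
Legendre symbol -1 ⇒ 3 is inert.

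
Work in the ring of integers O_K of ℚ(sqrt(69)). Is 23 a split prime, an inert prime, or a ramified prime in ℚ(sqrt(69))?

69 mod 4 = 1, hence disc K = 69 and O_K = ℤ[(1+√69)/2].
23 divides disc(K) = 69, so 23 ramifies.

p ramifies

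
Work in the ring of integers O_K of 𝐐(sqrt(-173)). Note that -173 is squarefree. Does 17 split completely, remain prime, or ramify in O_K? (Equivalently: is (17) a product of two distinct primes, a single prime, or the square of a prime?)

p is inert

-173 mod 4 = 3, hence disc K = 4·(-173) = -692 and O_K = ℤ[√-173].
Since gcd(17, -692) = 1 the prime 17 does not ramify.
Legendre symbol by Euler's criterion: (-173/17) ≡ (-173)^8 ≡ 16 (mod 17), i.e. (-173/17) = -1.
Legendre symbol -1 ⇒ 17 is inert.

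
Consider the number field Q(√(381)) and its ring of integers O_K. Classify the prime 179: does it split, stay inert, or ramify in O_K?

inert

d = 381 ≡ 1 (mod 4), so O_K = ℤ[(1+√381)/2] and disc(K) = d = 381.
Since gcd(179, 381) = 1 the prime 179 does not ramify.
Euler's criterion: 381^89 mod 179 = 178. Thus (381|179) = -1.
(381/179) = -1, so 179 is inert.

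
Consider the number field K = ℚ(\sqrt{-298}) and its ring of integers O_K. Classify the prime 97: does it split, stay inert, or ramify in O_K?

inert — (97) stays prime in O_K

d = -298 ≡ 2 (mod 4), so O_K = ℤ[√-298] and disc(K) = 4d = -1192.
disc(K) = -1192 is not divisible by 97; 97 is unramified.
Euler's criterion: (-298)^48 mod 97 = 96. Thus (-298|97) = -1.
d is a non-residue mod p, hence 97 remains inert in O_K.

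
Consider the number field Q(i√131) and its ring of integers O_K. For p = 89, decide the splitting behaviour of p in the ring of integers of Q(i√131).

Since -131 ≡ 1 mod 4, the ring of integers is ℤ[(1+√-131)/2] with discriminant -131.
89 ∤ -131, so 89 is unramified.
Compute (-131/89) via Euler: 47^((89-1)/2) mod 89 = 1, so (-131/89) = 1.
d is a quadratic residue mod p, hence 89 splits in O_K.

89 splits in O_K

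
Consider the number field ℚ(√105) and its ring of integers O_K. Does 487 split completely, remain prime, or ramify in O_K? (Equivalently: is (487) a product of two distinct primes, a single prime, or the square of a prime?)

inert

Since 105 ≡ 1 mod 4, the ring of integers is ℤ[(1+√105)/2] with discriminant 105.
487 ∤ 105, so 487 is unramified.
Legendre symbol by Euler's criterion: (105/487) ≡ 105^243 ≡ 486 (mod 487), i.e. (105/487) = -1.
(105/487) = -1, so 487 is inert.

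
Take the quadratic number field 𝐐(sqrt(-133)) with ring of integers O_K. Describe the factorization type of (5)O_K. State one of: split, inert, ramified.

inert

Since -133 ≢ 1 mod 4, the ring of integers is ℤ[√-133] with discriminant 4·(-133) = -532.
5 ∤ -532, so 5 is unramified.
Compute (-133/5) via Euler: 2^((5-1)/2) mod 5 = 4, so (-133/5) = -1.
(-133/5) = -1, so 5 is inert.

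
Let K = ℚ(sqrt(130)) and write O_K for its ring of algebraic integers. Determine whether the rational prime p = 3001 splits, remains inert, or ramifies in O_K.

3001 remains inert

d = 130 ≡ 2 (mod 4), so O_K = ℤ[√130] and disc(K) = 4d = 520.
3001 ∤ 520, so 3001 is unramified.
Euler's criterion: 130^1500 mod 3001 = 3000. Thus (130|3001) = -1.
d is a non-residue mod p, hence 3001 remains inert in O_K.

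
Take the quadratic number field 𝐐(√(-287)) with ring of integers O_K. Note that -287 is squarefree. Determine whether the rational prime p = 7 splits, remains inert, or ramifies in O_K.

Since -287 ≡ 1 mod 4, the ring of integers is ℤ[(1+√-287)/2] with discriminant -287.
Ramification test: 7 | -287. The prime 7 ramifies in K.

ramified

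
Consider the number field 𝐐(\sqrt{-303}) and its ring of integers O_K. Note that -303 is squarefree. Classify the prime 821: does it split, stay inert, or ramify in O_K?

Since -303 ≡ 1 mod 4, the ring of integers is ℤ[(1+√-303)/2] with discriminant -303.
821 ∤ -303, so 821 is unramified.
Euler's criterion: (-303)^410 mod 821 = 820. Thus (-303|821) = -1.
Legendre symbol -1 ⇒ 821 is inert.

inert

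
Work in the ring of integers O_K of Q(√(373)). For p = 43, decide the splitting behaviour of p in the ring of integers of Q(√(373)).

Since 373 ≡ 1 mod 4, the ring of integers is ℤ[(1+√373)/2] with discriminant 373.
disc(K) = 373 is not divisible by 43; 43 is unramified.
(373/43) = 29^21 mod 43 = 42, giving Legendre symbol -1.
d is a non-residue mod p, hence 43 remains inert in O_K.

inert — (43) stays prime in O_K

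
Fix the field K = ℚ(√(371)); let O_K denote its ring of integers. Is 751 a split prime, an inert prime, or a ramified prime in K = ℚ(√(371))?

Since 371 ≢ 1 mod 4, the ring of integers is ℤ[√371] with discriminant 4·371 = 1484.
disc(K) = 1484 is not divisible by 751; 751 is unramified.
(371/751) = 371^375 mod 751 = 750, giving Legendre symbol -1.
(371/751) = -1, so 751 is inert.

inert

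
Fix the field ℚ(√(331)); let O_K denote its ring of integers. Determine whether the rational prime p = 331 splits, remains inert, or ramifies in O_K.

ramified — (331) = 𝔭²

331 mod 4 = 3, hence disc K = 4·331 = 1324 and O_K = ℤ[√331].
Ramification test: 331 | 1324. The prime 331 ramifies in K.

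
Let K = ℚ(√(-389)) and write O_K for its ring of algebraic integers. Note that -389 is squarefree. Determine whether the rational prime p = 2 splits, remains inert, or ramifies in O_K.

ramifies in O_K

d = -389 ≡ 3 (mod 4), so O_K = ℤ[√-389] and disc(K) = 4d = -1556.
2 divides disc(K) = -1556, so 2 ramifies.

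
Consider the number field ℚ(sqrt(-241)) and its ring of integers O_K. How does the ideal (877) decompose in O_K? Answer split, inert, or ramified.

d = -241 ≡ 3 (mod 4), so O_K = ℤ[√-241] and disc(K) = 4d = -964.
877 ∤ -964, so 877 is unramified.
Euler's criterion: (-241)^438 mod 877 = 1. Thus (-241|877) = 1.
Legendre symbol 1 ⇒ 877 is split.

split — (877) = 𝔭₁𝔭₂ with 𝔭₁ ≠ 𝔭₂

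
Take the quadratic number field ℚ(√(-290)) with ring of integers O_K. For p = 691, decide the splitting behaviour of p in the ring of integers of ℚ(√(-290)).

691 splits in O_K

d = -290 ≡ 2 (mod 4), so O_K = ℤ[√-290] and disc(K) = 4d = -1160.
691 ∤ -1160, so 691 is unramified.
Compute (-290/691) via Euler: 401^((691-1)/2) mod 691 = 1, so (-290/691) = 1.
d is a quadratic residue mod p, hence 691 splits in O_K.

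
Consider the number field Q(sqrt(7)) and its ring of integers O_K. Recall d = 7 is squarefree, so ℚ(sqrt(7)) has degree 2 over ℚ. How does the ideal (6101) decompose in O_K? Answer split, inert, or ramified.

7 mod 4 = 3, hence disc K = 4·7 = 28 and O_K = ℤ[√7].
6101 ∤ 28, so 6101 is unramified.
Legendre symbol by Euler's criterion: (7/6101) ≡ 7^3050 ≡ 1 (mod 6101), i.e. (7/6101) = 1.
Legendre symbol 1 ⇒ 6101 is split.

p splits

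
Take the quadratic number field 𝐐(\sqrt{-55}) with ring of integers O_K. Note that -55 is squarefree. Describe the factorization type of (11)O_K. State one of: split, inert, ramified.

11 is ramified

-55 mod 4 = 1, hence disc K = -55 and O_K = ℤ[(1+√-55)/2].
disc(K) = -55 = 11·(-5), so p = 11 is ramified.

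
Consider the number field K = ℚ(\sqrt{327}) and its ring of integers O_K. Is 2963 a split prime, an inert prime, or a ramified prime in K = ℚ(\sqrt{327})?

d = 327 ≡ 3 (mod 4), so O_K = ℤ[√327] and disc(K) = 4d = 1308.
Since gcd(2963, 1308) = 1 the prime 2963 does not ramify.
Legendre symbol by Euler's criterion: (327/2963) ≡ 327^1481 ≡ 1 (mod 2963), i.e. (327/2963) = 1.
(327/2963) = 1, so 2963 splits.

2963 splits in O_K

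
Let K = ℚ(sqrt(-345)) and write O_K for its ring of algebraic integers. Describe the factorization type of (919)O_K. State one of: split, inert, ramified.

Since -345 ≢ 1 mod 4, the ring of integers is ℤ[√-345] with discriminant 4·(-345) = -1380.
disc(K) = -1380 is not divisible by 919; 919 is unramified.
Euler's criterion: (-345)^459 mod 919 = 1. Thus (-345|919) = 1.
Legendre symbol 1 ⇒ 919 is split.

split — (919) = 𝔭₁𝔭₂ with 𝔭₁ ≠ 𝔭₂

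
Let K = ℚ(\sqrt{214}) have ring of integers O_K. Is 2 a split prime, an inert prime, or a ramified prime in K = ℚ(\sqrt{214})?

ramified — (2) = 𝔭²

d = 214 ≡ 2 (mod 4), so O_K = ℤ[√214] and disc(K) = 4d = 856.
disc(K) = 856 = 2·428, so p = 2 is ramified.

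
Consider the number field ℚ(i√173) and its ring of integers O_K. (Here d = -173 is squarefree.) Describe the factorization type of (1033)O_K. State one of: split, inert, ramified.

d = -173 ≡ 3 (mod 4), so O_K = ℤ[√-173] and disc(K) = 4d = -692.
1033 ∤ -692, so 1033 is unramified.
Euler's criterion: (-173)^516 mod 1033 = 1032. Thus (-173|1033) = -1.
(-173/1033) = -1, so 1033 is inert.

inert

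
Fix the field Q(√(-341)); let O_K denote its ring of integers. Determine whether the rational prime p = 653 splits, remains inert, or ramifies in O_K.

split

-341 mod 4 = 3, hence disc K = 4·(-341) = -1364 and O_K = ℤ[√-341].
disc(K) = -1364 is not divisible by 653; 653 is unramified.
(-341/653) = 312^326 mod 653 = 1, giving Legendre symbol 1.
Legendre symbol 1 ⇒ 653 is split.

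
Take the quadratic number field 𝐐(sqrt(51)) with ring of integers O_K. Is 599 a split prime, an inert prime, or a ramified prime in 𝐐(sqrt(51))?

51 mod 4 = 3, hence disc K = 4·51 = 204 and O_K = ℤ[√51].
Since gcd(599, 204) = 1 the prime 599 does not ramify.
(51/599) = 51^299 mod 599 = 1, giving Legendre symbol 1.
Legendre symbol 1 ⇒ 599 is split.

p splits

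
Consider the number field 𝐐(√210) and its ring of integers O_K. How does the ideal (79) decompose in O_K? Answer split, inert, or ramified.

d = 210 ≡ 2 (mod 4), so O_K = ℤ[√210] and disc(K) = 4d = 840.
Since gcd(79, 840) = 1 the prime 79 does not ramify.
(210/79) = 52^39 mod 79 = 1, giving Legendre symbol 1.
Legendre symbol 1 ⇒ 79 is split.

split — (79) = 𝔭₁𝔭₂ with 𝔭₁ ≠ 𝔭₂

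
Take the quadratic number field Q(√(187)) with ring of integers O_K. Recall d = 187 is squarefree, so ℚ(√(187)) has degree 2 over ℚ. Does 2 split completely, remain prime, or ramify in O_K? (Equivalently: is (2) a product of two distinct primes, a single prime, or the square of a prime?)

2 is ramified

Since 187 ≢ 1 mod 4, the ring of integers is ℤ[√187] with discriminant 4·187 = 748.
Ramification test: 2 | 748. The prime 2 ramifies in K.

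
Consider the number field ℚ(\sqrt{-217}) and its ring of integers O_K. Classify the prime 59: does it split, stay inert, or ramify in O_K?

-217 mod 4 = 3, hence disc K = 4·(-217) = -868 and O_K = ℤ[√-217].
disc(K) = -868 is not divisible by 59; 59 is unramified.
Legendre symbol by Euler's criterion: (-217/59) ≡ (-217)^29 ≡ 1 (mod 59), i.e. (-217/59) = 1.
(-217/59) = 1, so 59 splits.

splits completely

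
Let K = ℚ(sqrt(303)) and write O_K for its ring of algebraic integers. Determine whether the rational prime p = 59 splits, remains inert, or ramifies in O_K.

inert — (59) stays prime in O_K

d = 303 ≡ 3 (mod 4), so O_K = ℤ[√303] and disc(K) = 4d = 1212.
Since gcd(59, 1212) = 1 the prime 59 does not ramify.
Euler's criterion: 303^29 mod 59 = 58. Thus (303|59) = -1.
d is a non-residue mod p, hence 59 remains inert in O_K.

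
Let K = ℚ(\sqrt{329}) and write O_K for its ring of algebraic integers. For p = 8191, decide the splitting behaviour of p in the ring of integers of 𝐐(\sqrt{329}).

inert

329 mod 4 = 1, hence disc K = 329 and O_K = ℤ[(1+√329)/2].
disc(K) = 329 is not divisible by 8191; 8191 is unramified.
(329/8191) = 329^4095 mod 8191 = 8190, giving Legendre symbol -1.
Legendre symbol -1 ⇒ 8191 is inert.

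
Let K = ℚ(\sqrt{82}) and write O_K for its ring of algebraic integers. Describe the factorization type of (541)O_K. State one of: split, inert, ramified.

remains prime (inert)

Since 82 ≢ 1 mod 4, the ring of integers is ℤ[√82] with discriminant 4·82 = 328.
Since gcd(541, 328) = 1 the prime 541 does not ramify.
(82/541) = 82^270 mod 541 = 540, giving Legendre symbol -1.
d is a non-residue mod p, hence 541 remains inert in O_K.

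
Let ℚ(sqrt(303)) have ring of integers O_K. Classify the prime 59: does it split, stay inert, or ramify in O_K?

remains prime (inert)

Since 303 ≢ 1 mod 4, the ring of integers is ℤ[√303] with discriminant 4·303 = 1212.
disc(K) = 1212 is not divisible by 59; 59 is unramified.
Legendre symbol by Euler's criterion: (303/59) ≡ 303^29 ≡ 58 (mod 59), i.e. (303/59) = -1.
(303/59) = -1, so 59 is inert.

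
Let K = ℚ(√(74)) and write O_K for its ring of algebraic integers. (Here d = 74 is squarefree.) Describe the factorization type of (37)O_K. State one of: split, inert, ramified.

ramified — (37) = 𝔭²

74 mod 4 = 2, hence disc K = 4·74 = 296 and O_K = ℤ[√74].
disc(K) = 296 = 37·8, so p = 37 is ramified.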